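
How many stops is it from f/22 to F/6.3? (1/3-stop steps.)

3 2/3 stops

f/22 → f/20 → f/18 → f/16 → f/14 → f/13 → f/11 → f/10 → f/9 → f/8 → f/7.1 → f/6.3 — count the steps: 11 third-stops = 3 2/3 stops.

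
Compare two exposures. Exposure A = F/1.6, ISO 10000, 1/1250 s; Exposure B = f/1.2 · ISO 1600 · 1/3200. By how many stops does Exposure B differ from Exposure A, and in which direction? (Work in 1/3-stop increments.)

Aperture: f/1.6 → f/1.4 → f/1.2 — 2/3 stop larger aperture (brighter).
Shutter speed: 1/1250 → 1/1600 → 1/2000 → 1/2500 → 1/3200 — 1 1/3 stops faster (darker).
ISO: 10000 → 8000 → 6400 → 5000 → 4000 → 3200 → 2500 → 2000 → 1600 — 2 2/3 stops dropped (darker).
Net: +2/3 −1 1/3 −2 2/3 = −3 1/3 stops.

3 1/3 stops darker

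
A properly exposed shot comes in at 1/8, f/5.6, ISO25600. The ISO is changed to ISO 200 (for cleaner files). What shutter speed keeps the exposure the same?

15 s

ISO: 25600 → 12800 → 6400 → 3200 → 1600 → 800 → 400 → 200 — 7 stops lower (darker).
Need 7 stops brighter from the shutter speed: 1/8 → 1/4 → 1/2 → 1 → 2 → 4 → 8 → 15.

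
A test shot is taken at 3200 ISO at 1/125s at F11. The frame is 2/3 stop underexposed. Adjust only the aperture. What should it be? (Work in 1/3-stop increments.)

f/9

Underexposed by 2/3 stop → need 2/3 stop brighter.
Aperture: f/11 → f/10 → f/9.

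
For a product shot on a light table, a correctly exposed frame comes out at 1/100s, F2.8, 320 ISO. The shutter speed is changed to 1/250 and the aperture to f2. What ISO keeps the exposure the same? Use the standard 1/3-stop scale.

ISO 400

Shutter speed: 1/100 → 1/125 → 1/160 → 1/200 → 1/250 — 1 1/3 stops faster (darker).
Aperture: f/2.8 → f/2.5 → f/2.2 → f/2 — 1 stop wider (brighter).
Net change so far: 1/3 stop darker. Offset with the ISO: 320 → 400.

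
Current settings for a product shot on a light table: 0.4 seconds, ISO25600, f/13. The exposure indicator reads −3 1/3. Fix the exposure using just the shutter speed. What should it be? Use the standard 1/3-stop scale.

4 s

Underexposed by 3 1/3 stops → need 3 1/3 stops brighter.
Shutter speed: 0.4 → 0.5 → 0.6 → 0.8 → 1 → 1.3 → 1.6 → 2 → 2.5 → 3.2 → 4.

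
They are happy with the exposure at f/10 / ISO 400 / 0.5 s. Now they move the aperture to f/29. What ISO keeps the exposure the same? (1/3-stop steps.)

ISO 3200

Aperture: f/10 → f/11 → f/13 → f/14 → f/16 → f/18 → f/20 → f/22 → f/25 → f/29 — 3 stops stopped down (darker).
Need 3 stops brighter from the ISO: 400 → 500 → 640 → 800 → 1000 → 1250 → 1600 → 2000 → 2500 → 3200.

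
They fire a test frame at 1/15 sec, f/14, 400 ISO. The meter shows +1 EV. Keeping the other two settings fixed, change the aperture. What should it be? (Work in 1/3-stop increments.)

Overexposed by 1 stop → need 1 stop darker.
Aperture: f/14 → f/16 → f/18 → f/20.

f/20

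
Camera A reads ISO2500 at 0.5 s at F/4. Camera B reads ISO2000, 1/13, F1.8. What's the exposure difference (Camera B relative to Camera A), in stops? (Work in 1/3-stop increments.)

Aperture: f/4 → f/3.5 → f/3.2 → f/2.8 → f/2.5 → f/2.2 → f/2 → f/1.8 — 2 1/3 stops opened up (brighter).
Shutter speed: 0.5 → 0.4 → 0.3 → 1/4 → 1/5 → 1/6 → 1/8 → 1/10 → 1/13 — 2 2/3 stops faster (darker).
ISO: 2500 → 2000 — 1/3 stop dropped (darker).
Net: +2 1/3 −2 2/3 −1/3 = −2/3 stops.

2/3 stop darker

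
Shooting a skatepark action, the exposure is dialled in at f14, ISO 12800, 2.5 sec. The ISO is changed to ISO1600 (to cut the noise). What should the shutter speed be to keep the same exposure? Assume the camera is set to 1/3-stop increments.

ISO: 12800 → 10000 → 8000 → 6400 → 5000 → 4000 → 3200 → 2500 → 2000 → 1600 — 3 stops lower (darker).
Need 3 stops brighter from the shutter speed: 2.5 → 3.2 → 4 → 5 → 6 → 8 → 10 → 13 → 15 → 20.

20 s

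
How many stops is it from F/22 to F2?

f/22 → f/16 → f/11 → f/8 → f/5.6 → f/4 → f/2.8 → f/2 — count the steps: 7 stops.

7 stops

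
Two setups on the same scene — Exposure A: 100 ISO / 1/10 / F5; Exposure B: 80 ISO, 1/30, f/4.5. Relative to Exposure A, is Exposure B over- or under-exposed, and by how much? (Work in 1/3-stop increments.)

1 2/3 stops darker

Aperture: f/5 → f/4.5 — 1/3 stop larger aperture (brighter).
Shutter speed: 1/10 → 1/13 → 1/15 → 1/20 → 1/25 → 1/30 — 1 2/3 stops shorter (darker).
ISO: 100 → 80 — 1/3 stop dropped (darker).
Net: +1/3 −1 2/3 −1/3 = −1 2/3 stops.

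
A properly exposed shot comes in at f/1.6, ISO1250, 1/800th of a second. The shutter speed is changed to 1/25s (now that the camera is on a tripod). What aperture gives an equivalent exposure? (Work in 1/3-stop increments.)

f/9

Shutter speed: 1/800 → 1/640 → 1/500 → 1/400 → 1/320 → 1/250 → 1/200 → 1/160 → 1/125 → 1/100 → 1/80 → 1/60 → 1/50 → 1/40 → 1/30 → 1/25 — 5 stops slower (brighter).
Need 5 stops darker from the aperture: f/1.6 → f/1.8 → f/2 → f/2.2 → f/2.5 → f/2.8 → f/3.2 → f/3.5 → f/4 → f/4.5 → f/5 → f/5.6 → f/6.3 → f/7.1 → f/8 → f/9.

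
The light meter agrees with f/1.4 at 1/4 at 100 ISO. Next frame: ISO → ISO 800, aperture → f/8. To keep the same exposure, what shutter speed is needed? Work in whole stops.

ISO: 100 → 200 → 400 → 800 — 3 stops higher (brighter).
Aperture: f/1.4 → f/2 → f/2.8 → f/4 → f/5.6 → f/8 — 5 stops narrower (darker).
Net change so far: 2 stops darker. Offset with the shutter speed: 1/4 → 1/2 → 1.

1 s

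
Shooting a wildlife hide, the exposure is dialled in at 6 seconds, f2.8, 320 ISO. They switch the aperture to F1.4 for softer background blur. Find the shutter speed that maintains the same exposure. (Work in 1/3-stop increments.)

1.6 s

Aperture: f/2.8 → f/2.5 → f/2.2 → f/2 → f/1.8 → f/1.6 → f/1.4 — 2 stops larger aperture (brighter).
Need 2 stops darker from the shutter speed: 6 → 5 → 4 → 3.2 → 2.5 → 2 → 1.6.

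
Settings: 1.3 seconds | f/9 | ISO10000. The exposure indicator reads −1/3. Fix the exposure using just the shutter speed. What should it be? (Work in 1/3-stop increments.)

Underexposed by 1/3 stop → need 1/3 stop brighter.
Shutter speed: 1.3 → 1.6.

1.6 s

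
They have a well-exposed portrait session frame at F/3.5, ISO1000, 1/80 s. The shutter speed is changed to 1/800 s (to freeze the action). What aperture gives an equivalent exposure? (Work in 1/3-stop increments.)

f/1.1

Shutter speed: 1/80 → 1/100 → 1/125 → 1/160 → 1/200 → 1/250 → 1/320 → 1/400 → 1/500 → 1/640 → 1/800 — 3 1/3 stops faster (darker).
Need 3 1/3 stops brighter from the aperture: f/3.5 → f/3.2 → f/2.8 → f/2.5 → f/2.2 → f/2 → f/1.8 → f/1.6 → f/1.4 → f/1.2 → f/1.1.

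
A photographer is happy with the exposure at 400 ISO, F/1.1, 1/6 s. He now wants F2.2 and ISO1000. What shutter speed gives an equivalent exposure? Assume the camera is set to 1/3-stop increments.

1/4s

Aperture: f/1.1 → f/1.2 → f/1.4 → f/1.6 → f/1.8 → f/2 → f/2.2 — 2 stops narrower (darker).
ISO: 400 → 500 → 640 → 800 → 1000 — 1 1/3 stops raised (brighter).
Net change so far: 2/3 stop darker. Offset with the shutter speed: 1/6 → 1/5 → 1/4.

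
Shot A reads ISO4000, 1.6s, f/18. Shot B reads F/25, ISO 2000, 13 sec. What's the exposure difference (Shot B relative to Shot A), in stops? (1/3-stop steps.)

Aperture: f/18 → f/20 → f/22 → f/25 — 1 stop stopped down (darker).
Shutter speed: 1.6 → 2 → 2.5 → 3.2 → 4 → 5 → 6 → 8 → 10 → 13 — 3 stops longer (brighter).
ISO: 4000 → 3200 → 2500 → 2000 — 1 stop lower (darker).
Net: −1 +3 −1 = +1 stop.

1 stop brighter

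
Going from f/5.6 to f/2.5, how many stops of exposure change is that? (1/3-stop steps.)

2 1/3 stops

f/5.6 → f/5 → f/4.5 → f/4 → f/3.5 → f/3.2 → f/2.8 → f/2.5 — count the steps: 7 third-stops = 2 1/3 stops.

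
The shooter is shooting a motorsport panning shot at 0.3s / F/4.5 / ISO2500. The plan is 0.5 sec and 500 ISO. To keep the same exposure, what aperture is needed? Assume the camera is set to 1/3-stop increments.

Shutter speed: 0.3 → 0.4 → 0.5 — 2/3 stop longer (brighter).
ISO: 2500 → 2000 → 1600 → 1250 → 1000 → 800 → 640 → 500 — 2 1/3 stops lower (darker).
Net change so far: 1 2/3 stops darker. Offset with the aperture: f/4.5 → f/4 → f/3.5 → f/3.2 → f/2.8 → f/2.5.

f/2.5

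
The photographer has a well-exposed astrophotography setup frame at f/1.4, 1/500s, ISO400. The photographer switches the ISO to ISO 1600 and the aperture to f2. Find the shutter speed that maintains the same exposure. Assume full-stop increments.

1/1000s

ISO: 400 → 800 → 1600 — 2 stops raised (brighter).
Aperture: f/1.4 → f/2 — 1 stop smaller aperture (darker).
Net change so far: 1 stop brighter. Offset with the shutter speed: 1/500 → 1/1000.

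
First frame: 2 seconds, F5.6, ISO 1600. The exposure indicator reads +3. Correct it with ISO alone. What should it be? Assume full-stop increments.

ISO 200

Overexposed by 3 stops → need 3 stops darker.
ISO: 1600 → 800 → 400 → 200.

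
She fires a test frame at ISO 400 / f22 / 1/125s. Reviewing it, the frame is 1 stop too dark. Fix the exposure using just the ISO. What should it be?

ISO 800

Underexposed by 1 stop → need 1 stop brighter.
ISO: 400 → 800.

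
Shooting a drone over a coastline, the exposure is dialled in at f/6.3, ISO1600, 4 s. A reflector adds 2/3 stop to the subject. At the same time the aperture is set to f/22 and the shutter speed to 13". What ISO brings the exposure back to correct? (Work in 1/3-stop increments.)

ISO 4000

Scene light: 2/3 stop brighter.
Aperture: f/6.3 → f/7.1 → f/8 → f/9 → f/10 → f/11 → f/13 → f/14 → f/16 → f/18 → f/20 → f/22 — 3 2/3 stops smaller aperture (darker).
Shutter speed: 4 → 5 → 6 → 8 → 10 → 13 — 1 2/3 stops slower (brighter).
Net so far: 1 1/3 stops darker. ISO: 1600 → 2000 → 2500 → 3200 → 4000.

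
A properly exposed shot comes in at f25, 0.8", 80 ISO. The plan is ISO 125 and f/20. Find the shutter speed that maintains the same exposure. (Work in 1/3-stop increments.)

0.3 s

ISO: 80 → 100 → 125 — 2/3 stop raised (brighter).
Aperture: f/25 → f/22 → f/20 — 2/3 stop wider (brighter).
Net change so far: 1 1/3 stops brighter. Offset with the shutter speed: 0.8 → 0.6 → 0.5 → 0.4 → 0.3.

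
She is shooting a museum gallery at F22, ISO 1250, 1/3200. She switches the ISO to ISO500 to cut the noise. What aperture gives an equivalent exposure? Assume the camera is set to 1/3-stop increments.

f/14

ISO: 1250 → 1000 → 800 → 640 → 500 — 1 1/3 stops lower (darker).
Need 1 1/3 stops brighter from the aperture: f/22 → f/20 → f/18 → f/16 → f/14.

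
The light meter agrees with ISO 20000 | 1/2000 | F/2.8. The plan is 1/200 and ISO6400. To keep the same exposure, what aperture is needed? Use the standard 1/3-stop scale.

f/5

Shutter speed: 1/2000 → 1/1600 → 1/1250 → 1/1000 → 1/800 → 1/640 → 1/500 → 1/400 → 1/320 → 1/250 → 1/200 — 3 1/3 stops longer (brighter).
ISO: 20000 → 16000 → 12800 → 10000 → 8000 → 6400 — 1 2/3 stops dropped (darker).
Net change so far: 1 2/3 stops brighter. Offset with the aperture: f/2.8 → f/3.2 → f/3.5 → f/4 → f/4.5 → f/5.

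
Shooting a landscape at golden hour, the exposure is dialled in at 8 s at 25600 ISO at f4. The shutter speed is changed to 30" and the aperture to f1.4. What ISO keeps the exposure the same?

Shutter speed: 8 → 15 → 30 — 2 stops slower (brighter).
Aperture: f/4 → f/2.8 → f/2 → f/1.4 — 3 stops larger aperture (brighter).
Net change so far: 5 stops brighter. Offset with the ISO: 25600 → 12800 → 6400 → 3200 → 1600 → 800.

ISO 800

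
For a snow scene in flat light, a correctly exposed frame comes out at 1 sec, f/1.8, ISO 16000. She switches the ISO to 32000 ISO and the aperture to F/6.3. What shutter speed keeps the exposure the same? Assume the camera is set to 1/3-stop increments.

ISO: 16000 → 20000 → 25600 → 32000 — 1 stop raised (brighter).
Aperture: f/1.8 → f/2 → f/2.2 → f/2.5 → f/2.8 → f/3.2 → f/3.5 → f/4 → f/4.5 → f/5 → f/5.6 → f/6.3 — 3 2/3 stops smaller aperture (darker).
Net change so far: 2 2/3 stops darker. Offset with the shutter speed: 1 → 1.3 → 1.6 → 2 → 2.5 → 3.2 → 4 → 5 → 6.

6 s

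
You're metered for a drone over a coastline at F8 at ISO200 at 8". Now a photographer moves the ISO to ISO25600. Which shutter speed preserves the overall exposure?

1/15s

ISO: 200 → 400 → 800 → 1600 → 3200 → 6400 → 12800 → 25600 — 7 stops raised (brighter).
Need 7 stops darker from the shutter speed: 8 → 4 → 2 → 1 → 1/2 → 1/4 → 1/8 → 1/15.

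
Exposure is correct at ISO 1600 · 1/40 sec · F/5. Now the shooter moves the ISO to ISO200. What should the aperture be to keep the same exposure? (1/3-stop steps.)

ISO: 1600 → 1250 → 1000 → 800 → 640 → 500 → 400 → 320 → 250 → 200 — 3 stops lower (darker).
Need 3 stops brighter from the aperture: f/5 → f/4.5 → f/4 → f/3.5 → f/3.2 → f/2.8 → f/2.5 → f/2.2 → f/2 → f/1.8.

f/1.8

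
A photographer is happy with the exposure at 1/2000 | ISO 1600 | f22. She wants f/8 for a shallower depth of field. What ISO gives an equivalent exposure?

Aperture: f/22 → f/16 → f/11 → f/8 — 3 stops opened up (brighter).
Need 3 stops darker from the ISO: 1600 → 800 → 400 → 200.

ISO 200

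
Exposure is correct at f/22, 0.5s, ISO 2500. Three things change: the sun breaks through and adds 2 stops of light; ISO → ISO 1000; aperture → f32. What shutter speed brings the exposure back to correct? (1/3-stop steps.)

0.6 s

Scene light: 2 stops brighter.
ISO: 2500 → 2000 → 1600 → 1250 → 1000 — 1 1/3 stops lower (darker).
Aperture: f/22 → f/25 → f/29 → f/32 — 1 stop narrower (darker).
Net so far: 1/3 stop darker. Shutter speed: 0.5 → 0.6.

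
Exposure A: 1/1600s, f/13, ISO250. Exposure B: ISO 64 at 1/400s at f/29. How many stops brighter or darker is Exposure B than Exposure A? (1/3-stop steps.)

2 1/3 stops darker

Aperture: f/13 → f/14 → f/16 → f/18 → f/20 → f/22 → f/25 → f/29 — 2 1/3 stops smaller aperture (darker).
Shutter speed: 1/1600 → 1/1250 → 1/1000 → 1/800 → 1/640 → 1/500 → 1/400 — 2 stops longer (brighter).
ISO: 250 → 200 → 160 → 125 → 100 → 80 → 64 — 2 stops lower (darker).
Net: −2 1/3 +2 −2 = −2 1/3 stops.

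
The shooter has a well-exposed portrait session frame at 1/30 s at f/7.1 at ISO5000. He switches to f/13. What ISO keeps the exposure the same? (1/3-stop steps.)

Aperture: f/7.1 → f/8 → f/9 → f/10 → f/11 → f/13 — 1 2/3 stops narrower (darker).
Need 1 2/3 stops brighter from the ISO: 5000 → 6400 → 8000 → 10000 → 12800 → 16000.

ISO 16000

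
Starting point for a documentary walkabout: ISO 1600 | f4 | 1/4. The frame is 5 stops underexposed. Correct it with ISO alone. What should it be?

Underexposed by 5 stops → need 5 stops brighter.
ISO: 1600 → 3200 → 6400 → 12800 → 25600 → 51200.

ISO 51200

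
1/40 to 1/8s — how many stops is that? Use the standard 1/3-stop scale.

2 1/3 stops

1/40 → 1/30 → 1/25 → 1/20 → 1/15 → 1/13 → 1/10 → 1/8 — count the steps: 7 third-stops = 2 1/3 stops.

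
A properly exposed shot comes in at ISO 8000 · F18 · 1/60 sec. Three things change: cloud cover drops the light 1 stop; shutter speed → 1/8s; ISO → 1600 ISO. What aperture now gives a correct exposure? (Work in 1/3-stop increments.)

f/16

Scene light: 1 stop darker.
Shutter speed: 1/60 → 1/50 → 1/40 → 1/30 → 1/25 → 1/20 → 1/15 → 1/13 → 1/10 → 1/8 — 3 stops slower (brighter).
ISO: 8000 → 6400 → 5000 → 4000 → 3200 → 2500 → 2000 → 1600 — 2 1/3 stops lower (darker).
Net so far: 1/3 stop darker. Aperture: f/18 → f/16.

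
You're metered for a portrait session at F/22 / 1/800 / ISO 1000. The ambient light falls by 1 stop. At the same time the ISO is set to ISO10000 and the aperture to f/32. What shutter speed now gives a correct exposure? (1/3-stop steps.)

Scene light: 1 stop darker.
ISO: 1000 → 1250 → 1600 → 2000 → 2500 → 3200 → 4000 → 5000 → 6400 → 8000 → 10000 — 3 1/3 stops higher (brighter).
Aperture: f/22 → f/25 → f/29 → f/32 — 1 stop smaller aperture (darker).
Net so far: 1 1/3 stops brighter. Shutter speed: 1/800 → 1/1000 → 1/1250 → 1/1600 → 1/2000.

1/2000s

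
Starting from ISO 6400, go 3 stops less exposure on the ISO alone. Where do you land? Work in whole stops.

ISO: 6400 → 3200 → 1600 → 800 — 3 stops lower (darker).

ISO 800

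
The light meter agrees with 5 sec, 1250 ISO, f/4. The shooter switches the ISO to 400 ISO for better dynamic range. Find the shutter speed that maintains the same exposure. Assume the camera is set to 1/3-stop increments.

ISO: 1250 → 1000 → 800 → 640 → 500 → 400 — 1 2/3 stops lower (darker).
Need 1 2/3 stops brighter from the shutter speed: 5 → 6 → 8 → 10 → 13 → 15.

15 s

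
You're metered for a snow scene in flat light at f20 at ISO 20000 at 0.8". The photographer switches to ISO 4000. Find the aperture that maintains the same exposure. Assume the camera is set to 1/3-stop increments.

f/9

ISO: 20000 → 16000 → 12800 → 10000 → 8000 → 6400 → 5000 → 4000 — 2 1/3 stops lower (darker).
Need 2 1/3 stops brighter from the aperture: f/20 → f/18 → f/16 → f/14 → f/13 → f/11 → f/10 → f/9.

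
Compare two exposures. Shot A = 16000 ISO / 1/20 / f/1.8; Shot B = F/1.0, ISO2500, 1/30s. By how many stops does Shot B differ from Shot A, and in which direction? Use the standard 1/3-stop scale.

1 2/3 stops darker

Aperture: f/1.8 → f/1.6 → f/1.4 → f/1.2 → f/1.1 → f/1.0 — 1 2/3 stops larger aperture (brighter).
Shutter speed: 1/20 → 1/25 → 1/30 — 2/3 stop faster (darker).
ISO: 16000 → 12800 → 10000 → 8000 → 6400 → 5000 → 4000 → 3200 → 2500 — 2 2/3 stops dropped (darker).
Net: +1 2/3 −2/3 −2 2/3 = −1 2/3 stops.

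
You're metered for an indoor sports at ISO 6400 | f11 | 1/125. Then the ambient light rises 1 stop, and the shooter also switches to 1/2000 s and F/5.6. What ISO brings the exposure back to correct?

Scene light: 1 stop brighter.
Shutter speed: 1/125 → 1/250 → 1/500 → 1/1000 → 1/2000 — 4 stops faster (darker).
Aperture: f/11 → f/8 → f/5.6 — 2 stops larger aperture (brighter).
Net so far: 1 stop darker. ISO: 6400 → 12800.

ISO 12800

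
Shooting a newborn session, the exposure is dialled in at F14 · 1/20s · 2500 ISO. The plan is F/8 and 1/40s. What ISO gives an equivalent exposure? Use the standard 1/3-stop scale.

ISO 1600

Aperture: f/14 → f/13 → f/11 → f/10 → f/9 → f/8 — 1 2/3 stops wider (brighter).
Shutter speed: 1/20 → 1/25 → 1/30 → 1/40 — 1 stop faster (darker).
Net change so far: 2/3 stop brighter. Offset with the ISO: 2500 → 2000 → 1600.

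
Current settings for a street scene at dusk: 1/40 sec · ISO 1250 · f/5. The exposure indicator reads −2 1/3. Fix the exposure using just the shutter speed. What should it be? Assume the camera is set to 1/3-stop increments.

1/8s

Underexposed by 2 1/3 stops → need 2 1/3 stops brighter.
Shutter speed: 1/40 → 1/30 → 1/25 → 1/20 → 1/15 → 1/13 → 1/10 → 1/8.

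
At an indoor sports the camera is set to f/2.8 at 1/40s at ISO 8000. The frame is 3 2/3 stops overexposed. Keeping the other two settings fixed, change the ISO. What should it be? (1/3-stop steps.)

ISO 640

Overexposed by 3 2/3 stops → need 3 2/3 stops darker.
ISO: 8000 → 6400 → 5000 → 4000 → 3200 → 2500 → 2000 → 1600 → 1250 → 1000 → 800 → 640.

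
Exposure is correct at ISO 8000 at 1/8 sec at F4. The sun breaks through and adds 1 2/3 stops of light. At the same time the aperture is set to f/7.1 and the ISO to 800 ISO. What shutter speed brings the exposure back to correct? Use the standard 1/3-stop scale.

Scene light: 1 2/3 stops brighter.
Aperture: f/4 → f/4.5 → f/5 → f/5.6 → f/6.3 → f/7.1 — 1 2/3 stops stopped down (darker).
ISO: 8000 → 6400 → 5000 → 4000 → 3200 → 2500 → 2000 → 1600 → 1250 → 1000 → 800 — 3 1/3 stops lower (darker).
Net so far: 3 1/3 stops darker. Shutter speed: 1/8 → 1/6 → 1/5 → 1/4 → 0.3 → 0.4 → 0.5 → 0.6 → 0.8 → 1 → 1.3.

1.3 s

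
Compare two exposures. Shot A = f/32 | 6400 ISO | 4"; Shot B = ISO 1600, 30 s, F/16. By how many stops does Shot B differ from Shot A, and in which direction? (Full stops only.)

3 stops brighter

Aperture: f/32 → f/22 → f/16 — 2 stops larger aperture (brighter).
Shutter speed: 4 → 8 → 15 → 30 — 3 stops longer (brighter).
ISO: 6400 → 3200 → 1600 — 2 stops lower (darker).
Net: +2 +3 −2 = +3 stops.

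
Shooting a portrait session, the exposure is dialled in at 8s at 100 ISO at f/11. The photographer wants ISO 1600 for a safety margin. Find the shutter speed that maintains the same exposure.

1/2s

ISO: 100 → 200 → 400 → 800 → 1600 — 4 stops higher (brighter).
Need 4 stops darker from the shutter speed: 8 → 4 → 2 → 1 → 1/2.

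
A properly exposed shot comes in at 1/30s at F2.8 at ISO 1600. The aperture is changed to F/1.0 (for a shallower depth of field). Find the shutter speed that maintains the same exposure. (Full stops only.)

Aperture: f/2.8 → f/2 → f/1.4 → f/1.0 — 3 stops wider (brighter).
Need 3 stops darker from the shutter speed: 1/30 → 1/60 → 1/125 → 1/250.

1/250s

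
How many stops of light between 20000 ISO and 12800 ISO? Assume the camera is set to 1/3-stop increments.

20000 → 16000 → 12800 — count the steps: 2 third-stops = 2/3 stop.

2/3 stop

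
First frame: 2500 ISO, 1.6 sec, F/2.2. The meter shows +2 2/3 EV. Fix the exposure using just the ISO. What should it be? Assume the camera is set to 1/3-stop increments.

ISO 400

Overexposed by 2 2/3 stops → need 2 2/3 stops darker.
ISO: 2500 → 2000 → 1600 → 1250 → 1000 → 800 → 640 → 500 → 400.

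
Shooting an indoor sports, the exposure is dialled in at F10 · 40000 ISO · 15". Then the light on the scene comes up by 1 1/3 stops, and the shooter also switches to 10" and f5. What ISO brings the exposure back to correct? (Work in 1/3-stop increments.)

ISO 6400

Scene light: 1 1/3 stops brighter.
Shutter speed: 15 → 13 → 10 — 2/3 stop shorter (darker).
Aperture: f/10 → f/9 → f/8 → f/7.1 → f/6.3 → f/5.6 → f/5 — 2 stops wider (brighter).
Net so far: 2 2/3 stops brighter. ISO: 40000 → 32000 → 25600 → 20000 → 16000 → 12800 → 10000 → 8000 → 6400.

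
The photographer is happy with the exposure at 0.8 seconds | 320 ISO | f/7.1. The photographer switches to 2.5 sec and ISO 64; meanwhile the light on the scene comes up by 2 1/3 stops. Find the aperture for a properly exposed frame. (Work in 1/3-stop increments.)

f/13

Scene light: 2 1/3 stops brighter.
Shutter speed: 0.8 → 1 → 1.3 → 1.6 → 2 → 2.5 — 1 2/3 stops slower (brighter).
ISO: 320 → 250 → 200 → 160 → 125 → 100 → 80 → 64 — 2 1/3 stops dropped (darker).
Net so far: 1 2/3 stops brighter. Aperture: f/7.1 → f/8 → f/9 → f/10 → f/11 → f/13.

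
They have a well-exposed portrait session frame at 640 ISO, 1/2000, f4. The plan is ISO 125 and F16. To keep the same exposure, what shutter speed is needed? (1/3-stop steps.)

1/25s

ISO: 640 → 500 → 400 → 320 → 250 → 200 → 160 → 125 — 2 1/3 stops dropped (darker).
Aperture: f/4 → f/4.5 → f/5 → f/5.6 → f/6.3 → f/7.1 → f/8 → f/9 → f/10 → f/11 → f/13 → f/14 → f/16 — 4 stops stopped down (darker).
Net change so far: 6 1/3 stops darker. Offset with the shutter speed: 1/2000 → 1/1600 → 1/1250 → 1/1000 → 1/800 → 1/640 → 1/500 → 1/400 → 1/320 → 1/250 → 1/200 → 1/160 → 1/125 → 1/100 → 1/80 → 1/60 → 1/50 → 1/40 → 1/30 → 1/25.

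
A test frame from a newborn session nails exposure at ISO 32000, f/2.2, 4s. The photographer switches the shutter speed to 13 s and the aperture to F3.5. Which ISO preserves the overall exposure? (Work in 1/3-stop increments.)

Shutter speed: 4 → 5 → 6 → 8 → 10 → 13 — 1 2/3 stops longer (brighter).
Aperture: f/2.2 → f/2.5 → f/2.8 → f/3.2 → f/3.5 — 1 1/3 stops stopped down (darker).
Net change so far: 1/3 stop brighter. Offset with the ISO: 32000 → 25600.

ISO 25600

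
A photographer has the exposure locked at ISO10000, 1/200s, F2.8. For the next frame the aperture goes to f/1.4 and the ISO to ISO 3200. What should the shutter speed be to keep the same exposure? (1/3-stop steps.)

Aperture: f/2.8 → f/2.5 → f/2.2 → f/2 → f/1.8 → f/1.6 → f/1.4 — 2 stops opened up (brighter).
ISO: 10000 → 8000 → 6400 → 5000 → 4000 → 3200 — 1 2/3 stops dropped (darker).
Net change so far: 1/3 stop brighter. Offset with the shutter speed: 1/200 → 1/250.

1/250s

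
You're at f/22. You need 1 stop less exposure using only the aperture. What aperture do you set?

f/32

Aperture: f/22 → f/32 — 1 stop narrower (darker).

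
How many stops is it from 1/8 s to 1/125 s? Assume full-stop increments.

4 stops

1/8 → 1/15 → 1/30 → 1/60 → 1/125 — count the steps: 4 stops.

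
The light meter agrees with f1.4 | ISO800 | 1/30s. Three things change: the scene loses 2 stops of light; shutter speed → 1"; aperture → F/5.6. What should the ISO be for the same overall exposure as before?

Scene light: 2 stops darker.
Shutter speed: 1/30 → 1/15 → 1/8 → 1/4 → 1/2 → 1 — 5 stops longer (brighter).
Aperture: f/1.4 → f/2 → f/2.8 → f/4 → f/5.6 — 4 stops narrower (darker).
Net so far: 1 stop darker. ISO: 800 → 1600.

ISO 1600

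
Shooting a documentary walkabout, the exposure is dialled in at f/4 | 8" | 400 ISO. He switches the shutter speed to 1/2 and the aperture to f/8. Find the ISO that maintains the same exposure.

ISO 25600

Shutter speed: 8 → 4 → 2 → 1 → 1/2 — 4 stops faster (darker).
Aperture: f/4 → f/5.6 → f/8 — 2 stops narrower (darker).
Net change so far: 6 stops darker. Offset with the ISO: 400 → 800 → 1600 → 3200 → 6400 → 12800 → 25600.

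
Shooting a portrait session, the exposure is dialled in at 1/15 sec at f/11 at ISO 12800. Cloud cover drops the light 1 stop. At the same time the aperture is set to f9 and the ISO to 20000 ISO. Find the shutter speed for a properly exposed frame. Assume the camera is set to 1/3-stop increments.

1/20s

Scene light: 1 stop darker.
Aperture: f/11 → f/10 → f/9 — 2/3 stop wider (brighter).
ISO: 12800 → 16000 → 20000 — 2/3 stop higher (brighter).
Net so far: 1/3 stop brighter. Shutter speed: 1/15 → 1/20.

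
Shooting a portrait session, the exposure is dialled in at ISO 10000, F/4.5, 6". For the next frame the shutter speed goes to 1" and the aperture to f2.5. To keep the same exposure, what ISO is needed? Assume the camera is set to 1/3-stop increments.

Shutter speed: 6 → 5 → 4 → 3.2 → 2.5 → 2 → 1.6 → 1.3 → 1 — 2 2/3 stops shorter (darker).
Aperture: f/4.5 → f/4 → f/3.5 → f/3.2 → f/2.8 → f/2.5 — 1 2/3 stops wider (brighter).
Net change so far: 1 stop darker. Offset with the ISO: 10000 → 12800 → 16000 → 20000.

ISO 20000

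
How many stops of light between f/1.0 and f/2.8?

3 stops

f/1.0 → f/1.4 → f/2 → f/2.8 — count the steps: 3 stops.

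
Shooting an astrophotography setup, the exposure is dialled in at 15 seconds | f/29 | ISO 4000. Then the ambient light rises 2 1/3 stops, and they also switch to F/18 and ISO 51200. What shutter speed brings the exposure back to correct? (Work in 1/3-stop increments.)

1/10s

Scene light: 2 1/3 stops brighter.
Aperture: f/29 → f/25 → f/22 → f/20 → f/18 — 1 1/3 stops larger aperture (brighter).
ISO: 4000 → 5000 → 6400 → 8000 → 10000 → 12800 → 16000 → 20000 → 25600 → 32000 → 40000 → 51200 — 3 2/3 stops higher (brighter).
Net so far: 7 1/3 stops brighter. Shutter speed: 15 → 13 → 10 → 8 → 6 → 5 → 4 → 3.2 → 2.5 → 2 → 1.6 → 1.3 → 1 → 0.8 → 0.6 → 0.5 → 0.4 → 0.3 → 1/4 → 1/5 → 1/6 → 1/8 → 1/10.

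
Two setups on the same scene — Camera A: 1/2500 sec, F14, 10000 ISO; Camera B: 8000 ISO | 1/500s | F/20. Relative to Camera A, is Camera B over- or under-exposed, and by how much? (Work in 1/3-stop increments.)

1 stop brighter

Aperture: f/14 → f/16 → f/18 → f/20 — 1 stop narrower (darker).
Shutter speed: 1/2500 → 1/2000 → 1/1600 → 1/1250 → 1/1000 → 1/800 → 1/640 → 1/500 — 2 1/3 stops slower (brighter).
ISO: 10000 → 8000 — 1/3 stop lower (darker).
Net: −1 +2 1/3 −1/3 = +1 stop.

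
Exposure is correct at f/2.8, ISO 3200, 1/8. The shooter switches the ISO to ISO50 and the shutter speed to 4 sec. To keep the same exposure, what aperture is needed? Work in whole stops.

ISO: 3200 → 1600 → 800 → 400 → 200 → 100 → 50 — 6 stops lower (darker).
Shutter speed: 1/8 → 1/4 → 1/2 → 1 → 2 → 4 — 5 stops longer (brighter).
Net change so far: 1 stop darker. Offset with the aperture: f/2.8 → f/2.

f/2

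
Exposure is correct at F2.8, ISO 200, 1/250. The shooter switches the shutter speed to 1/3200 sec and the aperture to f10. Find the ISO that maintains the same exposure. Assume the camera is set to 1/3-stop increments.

Shutter speed: 1/250 → 1/320 → 1/400 → 1/500 → 1/640 → 1/800 → 1/1000 → 1/1250 → 1/1600 → 1/2000 → 1/2500 → 1/3200 — 3 2/3 stops faster (darker).
Aperture: f/2.8 → f/3.2 → f/3.5 → f/4 → f/4.5 → f/5 → f/5.6 → f/6.3 → f/7.1 → f/8 → f/9 → f/10 — 3 2/3 stops stopped down (darker).
Net change so far: 7 1/3 stops darker. Offset with the ISO: 200 → 250 → 320 → 400 → 500 → 640 → 800 → 1000 → 1250 → 1600 → 2000 → 2500 → 3200 → 4000 → 5000 → 6400 → 8000 → 10000 → 12800 → 16000 → 20000 → 25600 → 32000.

ISO 32000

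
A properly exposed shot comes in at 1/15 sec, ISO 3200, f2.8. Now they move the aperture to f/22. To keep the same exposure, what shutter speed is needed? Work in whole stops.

Aperture: f/2.8 → f/4 → f/5.6 → f/8 → f/11 → f/16 → f/22 — 6 stops narrower (darker).
Need 6 stops brighter from the shutter speed: 1/15 → 1/8 → 1/4 → 1/2 → 1 → 2 → 4.

4 s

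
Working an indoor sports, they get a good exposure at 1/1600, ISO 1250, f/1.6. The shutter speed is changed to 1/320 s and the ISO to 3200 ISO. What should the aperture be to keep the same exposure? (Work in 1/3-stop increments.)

f/5.6

Shutter speed: 1/1600 → 1/1250 → 1/1000 → 1/800 → 1/640 → 1/500 → 1/400 → 1/320 — 2 1/3 stops longer (brighter).
ISO: 1250 → 1600 → 2000 → 2500 → 3200 — 1 1/3 stops higher (brighter).
Net change so far: 3 2/3 stops brighter. Offset with the aperture: f/1.6 → f/1.8 → f/2 → f/2.2 → f/2.5 → f/2.8 → f/3.2 → f/3.5 → f/4 → f/4.5 → f/5 → f/5.6.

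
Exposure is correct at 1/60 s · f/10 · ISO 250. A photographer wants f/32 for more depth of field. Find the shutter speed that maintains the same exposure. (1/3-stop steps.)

Aperture: f/10 → f/11 → f/13 → f/14 → f/16 → f/18 → f/20 → f/22 → f/25 → f/29 → f/32 — 3 1/3 stops narrower (darker).
Need 3 1/3 stops brighter from the shutter speed: 1/60 → 1/50 → 1/40 → 1/30 → 1/25 → 1/20 → 1/15 → 1/13 → 1/10 → 1/8 → 1/6.

1/6s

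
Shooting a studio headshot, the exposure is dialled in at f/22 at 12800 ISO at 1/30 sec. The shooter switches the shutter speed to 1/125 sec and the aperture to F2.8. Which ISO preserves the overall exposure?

ISO 800

Shutter speed: 1/30 → 1/60 → 1/125 — 2 stops faster (darker).
Aperture: f/22 → f/16 → f/11 → f/8 → f/5.6 → f/4 → f/2.8 — 6 stops larger aperture (brighter).
Net change so far: 4 stops brighter. Offset with the ISO: 12800 → 6400 → 3200 → 1600 → 800.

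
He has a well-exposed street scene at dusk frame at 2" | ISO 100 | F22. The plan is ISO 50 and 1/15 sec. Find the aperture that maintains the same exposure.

ISO: 100 → 50 — 1 stop dropped (darker).
Shutter speed: 2 → 1 → 1/2 → 1/4 → 1/8 → 1/15 — 5 stops shorter (darker).
Net change so far: 6 stops darker. Offset with the aperture: f/22 → f/16 → f/11 → f/8 → f/5.6 → f/4 → f/2.8.

f/2.8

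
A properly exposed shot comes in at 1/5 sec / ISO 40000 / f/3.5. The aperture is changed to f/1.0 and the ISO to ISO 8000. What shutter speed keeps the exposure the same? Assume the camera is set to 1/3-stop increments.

Aperture: f/3.5 → f/3.2 → f/2.8 → f/2.5 → f/2.2 → f/2 → f/1.8 → f/1.6 → f/1.4 → f/1.2 → f/1.1 → f/1.0 — 3 2/3 stops opened up (brighter).
ISO: 40000 → 32000 → 25600 → 20000 → 16000 → 12800 → 10000 → 8000 — 2 1/3 stops lower (darker).
Net change so far: 1 1/3 stops brighter. Offset with the shutter speed: 1/5 → 1/6 → 1/8 → 1/10 → 1/13.

1/13s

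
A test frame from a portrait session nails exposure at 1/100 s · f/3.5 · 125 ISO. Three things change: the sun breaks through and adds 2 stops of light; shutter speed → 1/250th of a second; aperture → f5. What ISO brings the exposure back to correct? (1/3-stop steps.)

Scene light: 2 stops brighter.
Shutter speed: 1/100 → 1/125 → 1/160 → 1/200 → 1/250 — 1 1/3 stops shorter (darker).
Aperture: f/3.5 → f/4 → f/4.5 → f/5 — 1 stop narrower (darker).
Net so far: 1/3 stop darker. ISO: 125 → 160.

ISO 160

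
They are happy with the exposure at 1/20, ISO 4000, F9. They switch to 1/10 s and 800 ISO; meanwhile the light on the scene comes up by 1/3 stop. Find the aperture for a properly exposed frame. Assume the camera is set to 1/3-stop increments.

f/6.3

Scene light: 1/3 stop brighter.
Shutter speed: 1/20 → 1/15 → 1/13 → 1/10 — 1 stop longer (brighter).
ISO: 4000 → 3200 → 2500 → 2000 → 1600 → 1250 → 1000 → 800 — 2 1/3 stops lower (darker).
Net so far: 1 stop darker. Aperture: f/9 → f/8 → f/7.1 → f/6.3.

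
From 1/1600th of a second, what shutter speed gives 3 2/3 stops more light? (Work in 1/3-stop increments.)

1/125s

Shutter speed: 1/1600 → 1/1250 → 1/1000 → 1/800 → 1/640 → 1/500 → 1/400 → 1/320 → 1/250 → 1/200 → 1/160 → 1/125 — 3 2/3 stops longer (brighter).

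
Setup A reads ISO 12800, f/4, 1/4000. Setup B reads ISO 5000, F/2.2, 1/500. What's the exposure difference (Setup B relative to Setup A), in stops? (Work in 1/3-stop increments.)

Aperture: f/4 → f/3.5 → f/3.2 → f/2.8 → f/2.5 → f/2.2 — 1 2/3 stops wider (brighter).
Shutter speed: 1/4000 → 1/3200 → 1/2500 → 1/2000 → 1/1600 → 1/1250 → 1/1000 → 1/800 → 1/640 → 1/500 — 3 stops longer (brighter).
ISO: 12800 → 10000 → 8000 → 6400 → 5000 — 1 1/3 stops dropped (darker).
Net: +1 2/3 +3 −1 1/3 = +3 1/3 stops.

3 1/3 stops brighter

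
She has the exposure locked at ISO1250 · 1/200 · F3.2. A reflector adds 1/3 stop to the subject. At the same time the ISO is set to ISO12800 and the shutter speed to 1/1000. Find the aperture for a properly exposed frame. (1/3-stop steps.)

Scene light: 1/3 stop brighter.
ISO: 1250 → 1600 → 2000 → 2500 → 3200 → 4000 → 5000 → 6400 → 8000 → 10000 → 12800 — 3 1/3 stops raised (brighter).
Shutter speed: 1/200 → 1/250 → 1/320 → 1/400 → 1/500 → 1/640 → 1/800 → 1/1000 — 2 1/3 stops shorter (darker).
Net so far: 1 1/3 stops brighter. Aperture: f/3.2 → f/3.5 → f/4 → f/4.5 → f/5.

f/5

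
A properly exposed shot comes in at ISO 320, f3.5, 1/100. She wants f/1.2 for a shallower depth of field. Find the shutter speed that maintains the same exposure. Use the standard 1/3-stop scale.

1/800s

Aperture: f/3.5 → f/3.2 → f/2.8 → f/2.5 → f/2.2 → f/2 → f/1.8 → f/1.6 → f/1.4 → f/1.2 — 3 stops wider (brighter).
Need 3 stops darker from the shutter speed: 1/100 → 1/125 → 1/160 → 1/200 → 1/250 → 1/320 → 1/400 → 1/500 → 1/640 → 1/800.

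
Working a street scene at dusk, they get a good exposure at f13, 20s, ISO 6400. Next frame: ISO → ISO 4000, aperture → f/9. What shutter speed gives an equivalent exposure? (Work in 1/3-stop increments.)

15 s

ISO: 6400 → 5000 → 4000 — 2/3 stop dropped (darker).
Aperture: f/13 → f/11 → f/10 → f/9 — 1 stop larger aperture (brighter).
Net change so far: 1/3 stop brighter. Offset with the shutter speed: 20 → 15.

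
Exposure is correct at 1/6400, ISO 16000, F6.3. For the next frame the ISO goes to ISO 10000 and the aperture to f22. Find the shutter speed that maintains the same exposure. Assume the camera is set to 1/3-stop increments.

ISO: 16000 → 12800 → 10000 — 2/3 stop dropped (darker).
Aperture: f/6.3 → f/7.1 → f/8 → f/9 → f/10 → f/11 → f/13 → f/14 → f/16 → f/18 → f/20 → f/22 — 3 2/3 stops smaller aperture (darker).
Net change so far: 4 1/3 stops darker. Offset with the shutter speed: 1/6400 → 1/5000 → 1/4000 → 1/3200 → 1/2500 → 1/2000 → 1/1600 → 1/1250 → 1/1000 → 1/800 → 1/640 → 1/500 → 1/400 → 1/320.

1/320s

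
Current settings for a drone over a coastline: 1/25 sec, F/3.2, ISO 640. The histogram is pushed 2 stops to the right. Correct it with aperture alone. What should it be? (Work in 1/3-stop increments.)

f/6.3

Overexposed by 2 stops → need 2 stops darker.
Aperture: f/3.2 → f/3.5 → f/4 → f/4.5 → f/5 → f/5.6 → f/6.3.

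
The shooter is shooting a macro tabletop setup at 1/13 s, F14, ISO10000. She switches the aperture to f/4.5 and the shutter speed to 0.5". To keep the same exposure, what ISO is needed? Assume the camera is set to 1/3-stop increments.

Aperture: f/14 → f/13 → f/11 → f/10 → f/9 → f/8 → f/7.1 → f/6.3 → f/5.6 → f/5 → f/4.5 — 3 1/3 stops wider (brighter).
Shutter speed: 1/13 → 1/10 → 1/8 → 1/6 → 1/5 → 1/4 → 0.3 → 0.4 → 0.5 — 2 2/3 stops slower (brighter).
Net change so far: 6 stops brighter. Offset with the ISO: 10000 → 8000 → 6400 → 5000 → 4000 → 3200 → 2500 → 2000 → 1600 → 1250 → 1000 → 800 → 640 → 500 → 400 → 320 → 250 → 200 → 160.

ISO 160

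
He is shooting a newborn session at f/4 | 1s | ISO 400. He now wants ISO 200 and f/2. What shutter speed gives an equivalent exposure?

1/2s

ISO: 400 → 200 — 1 stop lower (darker).
Aperture: f/4 → f/2.8 → f/2 — 2 stops wider (brighter).
Net change so far: 1 stop brighter. Offset with the shutter speed: 1 → 1/2.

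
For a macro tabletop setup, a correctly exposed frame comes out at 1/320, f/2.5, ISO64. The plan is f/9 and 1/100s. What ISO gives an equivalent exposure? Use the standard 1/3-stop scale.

ISO 250

Aperture: f/2.5 → f/2.8 → f/3.2 → f/3.5 → f/4 → f/4.5 → f/5 → f/5.6 → f/6.3 → f/7.1 → f/8 → f/9 — 3 2/3 stops narrower (darker).
Shutter speed: 1/320 → 1/250 → 1/200 → 1/160 → 1/125 → 1/100 — 1 2/3 stops longer (brighter).
Net change so far: 2 stops darker. Offset with the ISO: 64 → 80 → 100 → 125 → 160 → 200 → 250.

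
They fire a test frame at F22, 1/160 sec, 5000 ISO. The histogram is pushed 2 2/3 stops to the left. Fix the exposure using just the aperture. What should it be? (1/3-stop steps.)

f/9

Underexposed by 2 2/3 stops → need 2 2/3 stops brighter.
Aperture: f/22 → f/20 → f/18 → f/16 → f/14 → f/13 → f/11 → f/10 → f/9.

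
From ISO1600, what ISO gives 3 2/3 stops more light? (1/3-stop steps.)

ISO 20000

ISO: 1600 → 2000 → 2500 → 3200 → 4000 → 5000 → 6400 → 8000 → 10000 → 12800 → 16000 → 20000 — 3 2/3 stops raised (brighter).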